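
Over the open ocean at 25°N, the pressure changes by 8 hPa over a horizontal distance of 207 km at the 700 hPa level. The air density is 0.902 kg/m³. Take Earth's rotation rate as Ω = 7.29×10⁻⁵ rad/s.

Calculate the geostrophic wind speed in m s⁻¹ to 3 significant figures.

69.5 m s⁻¹

Coriolis parameter at 25°N:
f = 2Ω sin φ = 2 × 7.29×10⁻⁵ × sin 25° = 6.16×10⁻⁵ s⁻¹
Pressure gradient: |∂P/∂n| = 800 Pa / 207000 m = 3.86×10⁻³ Pa/m
Geostrophic balance (pressure-gradient force = Coriolis force):
V_g = (1/(fρ)) |∂P/∂n| = 3.86×10⁻³ / (6.16×10⁻⁵ × 0.902) = 69.5 m/s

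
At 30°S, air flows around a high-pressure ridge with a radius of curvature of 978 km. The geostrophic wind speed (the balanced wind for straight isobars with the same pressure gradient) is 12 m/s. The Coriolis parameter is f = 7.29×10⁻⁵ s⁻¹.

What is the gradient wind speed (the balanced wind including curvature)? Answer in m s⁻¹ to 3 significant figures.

15.3 m s⁻¹

Around a high, pressure-gradient force acts outward with centrifugal, so Coriolis balances both:
fV = (1/ρ)|∂P/∂n| + V²/R  →  V² − fR·V + fR·V_g = 0
With fR = 7.29×10⁻⁵ × 978×10³ m = 71.3 m/s:
V = [fR − √((fR)² − 4 fR V_g)]/2 = [71.3 − √(71.3² − 4×71.3×12)]/2 = 15.3 m/s
Supergeostrophic (V > V_g = 12 m/s), as expected around a high.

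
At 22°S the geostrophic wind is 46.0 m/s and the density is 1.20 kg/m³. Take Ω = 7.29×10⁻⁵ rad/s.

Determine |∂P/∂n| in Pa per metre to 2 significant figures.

Coriolis parameter at 22°S:
f = 2Ω sin φ = 2 × 7.29×10⁻⁵ × sin 22° = 5.46×10⁻⁵ s⁻¹
Geostrophic balance rearranged: |∂P/∂n| = f ρ V_g
|∂P/∂n| = 5.46×10⁻⁵ × 1.20 × 46.0 = 3.01×10⁻³ Pa/m

3.0×10⁻³ Pa/m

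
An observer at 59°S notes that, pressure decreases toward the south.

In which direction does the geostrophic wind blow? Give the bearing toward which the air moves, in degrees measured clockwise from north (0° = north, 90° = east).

The pressure-gradient force points toward the south (bearing 180°).
Geostrophic balance: in the Southern Hemisphere the Coriolis force deflects motion to the left, so the geostrophic wind blows 90° to the left of the pressure-gradient force (low pressure on the right).
Rotating 180° by 90° counterclockwise gives 090° — the wind blows toward the east.

090°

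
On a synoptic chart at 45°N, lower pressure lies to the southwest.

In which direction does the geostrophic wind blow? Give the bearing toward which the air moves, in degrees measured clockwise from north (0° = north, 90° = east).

The pressure-gradient force points toward the southwest (bearing 225°).
Geostrophic balance: in the Northern Hemisphere the Coriolis force deflects motion to the right, so the geostrophic wind blows 90° to the right of the pressure-gradient force (low pressure on the left).
Rotating 225° by 90° clockwise gives 315° — the wind blows toward the northwest.

315°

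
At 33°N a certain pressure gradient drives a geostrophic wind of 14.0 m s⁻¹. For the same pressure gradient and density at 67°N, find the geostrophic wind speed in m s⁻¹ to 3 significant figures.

8.28 m s⁻¹

With the same pressure gradient and density, V_g ∝ 1/f ∝ 1/sin φ.
V₂ = V₁ · sin φ₁ / sin φ₂ = 14.0 × sin 33° / sin 67°
V₂ = 14.0 × 0.5446/0.9205 = 8.28 m s⁻¹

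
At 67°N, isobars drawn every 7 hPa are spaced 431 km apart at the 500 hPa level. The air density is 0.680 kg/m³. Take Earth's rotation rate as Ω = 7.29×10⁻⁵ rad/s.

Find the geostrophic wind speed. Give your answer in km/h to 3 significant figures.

64.1 km/h

Coriolis parameter at 67°N:
f = 2Ω sin φ = 2 × 7.29×10⁻⁵ × sin 67° = 1.34×10⁻⁴ s⁻¹
Pressure gradient: |∂P/∂n| = 700 Pa / 431000 m = 1.62×10⁻³ Pa/m
Geostrophic balance (pressure-gradient force = Coriolis force):
V_g = (1/(fρ)) |∂P/∂n| = 1.62×10⁻³ / (1.34×10⁻⁴ × 0.680) = 17.8 m/s
Converting: 17.8 m/s × 3.6 = 64.1 km/h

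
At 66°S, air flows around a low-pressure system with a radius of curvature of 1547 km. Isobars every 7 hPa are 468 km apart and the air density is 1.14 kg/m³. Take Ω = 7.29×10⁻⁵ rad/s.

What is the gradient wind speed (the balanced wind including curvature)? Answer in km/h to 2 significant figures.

34 km/h

Coriolis parameter at 66°S:
f = 2Ω sin φ = 2 × 7.29×10⁻⁵ × sin 66° = 1.33×10⁻⁴ s⁻¹
Pressure gradient: |∂P/∂n| = 700 Pa / 468000 m = 1.50×10⁻³ Pa/m
Geostrophic speed: V_g = |∂P/∂n|/(fρ) = 1.50×10⁻³/(1.33×10⁻⁴ × 1.14) = 9.85 m/s
Around a low, centrifugal force acts outward with Coriolis, so pressure-gradient force balances both:
(1/ρ)|∂P/∂n| = fV + V²/R  →  V² + fR·V − fR·V_g = 0
With fR = 1.33×10⁻⁴ × 1547×10³ m = 206 m/s:
V = [−fR + √((fR)² + 4 fR V_g)]/2 = [−206 + √(206² + 4×206×9.85)]/2 = 9.42 m/s
Subgeostrophic (V < V_g = 9.85 m/s), as expected around a low.
Converting: 9.42 m/s × 3.6 = 34 km/h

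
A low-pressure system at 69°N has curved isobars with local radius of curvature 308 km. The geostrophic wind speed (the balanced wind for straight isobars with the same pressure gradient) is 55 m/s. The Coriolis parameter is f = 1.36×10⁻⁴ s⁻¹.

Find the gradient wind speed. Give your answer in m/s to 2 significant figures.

31 m/s

Around a low, centrifugal force acts outward with Coriolis, so pressure-gradient force balances both:
(1/ρ)|∂P/∂n| = fV + V²/R  →  V² + fR·V − fR·V_g = 0
With fR = 1.36×10⁻⁴ × 308×10³ m = 41.9 m/s:
V = [−fR + √((fR)² + 4 fR V_g)]/2 = [−41.9 + √(41.9² + 4×41.9×55)]/2 = 31.4 m/s
Subgeostrophic (V < V_g = 55 m/s), as expected around a low.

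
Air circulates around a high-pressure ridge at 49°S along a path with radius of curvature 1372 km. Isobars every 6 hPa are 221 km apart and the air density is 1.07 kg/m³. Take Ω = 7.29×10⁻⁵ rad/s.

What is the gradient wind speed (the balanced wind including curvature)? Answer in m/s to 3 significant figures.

Coriolis parameter at 49°S:
f = 2Ω sin φ = 2 × 7.29×10⁻⁵ × sin 49° = 1.10×10⁻⁴ s⁻¹
Pressure gradient: |∂P/∂n| = 600 Pa / 221000 m = 2.71×10⁻³ Pa/m
Geostrophic speed: V_g = |∂P/∂n|/(fρ) = 2.71×10⁻³/(1.10×10⁻⁴ × 1.07) = 23.1 m/s
Around a high, pressure-gradient force acts outward with centrifugal, so Coriolis balances both:
fV = (1/ρ)|∂P/∂n| + V²/R  →  V² − fR·V + fR·V_g = 0
With fR = 1.10×10⁻⁴ × 1372×10³ m = 151 m/s:
V = [fR − √((fR)² − 4 fR V_g)]/2 = [151 − √(151² − 4×151×23.1)]/2 = 28.4 m/s
Supergeostrophic (V > V_g = 23.1 m/s), as expected around a high.

28.4 m/s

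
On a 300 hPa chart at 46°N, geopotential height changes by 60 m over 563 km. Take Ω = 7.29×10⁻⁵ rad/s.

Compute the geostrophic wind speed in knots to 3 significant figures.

Coriolis parameter at 46°N:
f = 2Ω sin φ = 2 × 7.29×10⁻⁵ × sin 46° = 1.05×10⁻⁴ s⁻¹
Height gradient: |∂Z/∂n| = 60 m / 563000 m = 1.07×10⁻⁴
On a pressure surface, geostrophic balance gives V_g = (g/f)|∂Z/∂n|:
V_g = 9.81 × 1.07×10⁻⁴ / 1.05×10⁻⁴ = 9.97 m/s
Converting: 9.97 m/s × 1.944 = 19.4 knots

19.4 knots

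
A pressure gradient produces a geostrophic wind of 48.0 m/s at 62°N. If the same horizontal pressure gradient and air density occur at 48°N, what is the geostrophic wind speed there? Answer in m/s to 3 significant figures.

57.0 m/s

With the same pressure gradient and density, V_g ∝ 1/f ∝ 1/sin φ.
V₂ = V₁ · sin φ₁ / sin φ₂ = 48.0 × sin 62° / sin 48°
V₂ = 48.0 × 0.8829/0.7431 = 57.0 m/s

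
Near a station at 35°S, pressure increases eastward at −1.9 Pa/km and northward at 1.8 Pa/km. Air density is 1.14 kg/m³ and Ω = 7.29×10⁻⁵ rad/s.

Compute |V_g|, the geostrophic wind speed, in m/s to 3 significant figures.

27.5 m/s

Coriolis parameter at 35°S:
f = 2Ω sin φ = 2 × 7.29×10⁻⁵ × sin 35° = 8.36×10⁻⁵ s⁻¹
In the Southern Hemisphere f is negative: f = −8.36×10⁻⁵ s⁻¹.
Component geostrophic relations (x east, y north):
u_g = −(1/(fρ)) ∂P/∂y,  v_g = (1/(fρ)) ∂P/∂x
u_g = −(1.8×10⁻³)/(−8.36×10⁻⁵ × 1.14) = 18.9 m/s;  v_g = (−1.9×10⁻³)/(−8.36×10⁻⁵ × 1.14) = 19.9 m/s
|V_g| = √(u_g² + v_g²) = 27.5 m/s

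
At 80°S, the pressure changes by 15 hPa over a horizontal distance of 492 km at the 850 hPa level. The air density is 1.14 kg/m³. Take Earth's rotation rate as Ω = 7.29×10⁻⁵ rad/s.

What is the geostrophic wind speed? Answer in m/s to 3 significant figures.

Coriolis parameter at 80°S:
f = 2Ω sin φ = 2 × 7.29×10⁻⁵ × sin 80° = 1.44×10⁻⁴ s⁻¹
Pressure gradient: |∂P/∂n| = 1500 Pa / 492000 m = 3.05×10⁻³ Pa/m
Geostrophic balance (pressure-gradient force = Coriolis force):
V_g = (1/(fρ)) |∂P/∂n| = 3.05×10⁻³ / (1.44×10⁻⁴ × 1.14) = 18.6 m/s

18.6 m/s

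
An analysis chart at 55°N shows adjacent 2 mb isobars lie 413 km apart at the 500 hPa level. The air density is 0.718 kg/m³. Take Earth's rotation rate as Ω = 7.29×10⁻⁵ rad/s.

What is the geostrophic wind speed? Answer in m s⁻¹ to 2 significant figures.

5.6 m s⁻¹

Coriolis parameter at 55°N:
f = 2Ω sin φ = 2 × 7.29×10⁻⁵ × sin 55° = 1.19×10⁻⁴ s⁻¹
Pressure gradient: |∂P/∂n| = 200 Pa / 413000 m = 4.84×10⁻⁴ Pa/m
Geostrophic balance (pressure-gradient force = Coriolis force):
V_g = (1/(fρ)) |∂P/∂n| = 4.84×10⁻⁴ / (1.19×10⁻⁴ × 0.718) = 5.65 m/s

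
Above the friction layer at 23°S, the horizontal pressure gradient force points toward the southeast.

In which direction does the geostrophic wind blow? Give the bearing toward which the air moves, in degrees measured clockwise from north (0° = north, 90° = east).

The pressure-gradient force points toward the southeast (bearing 135°).
Geostrophic balance: in the Southern Hemisphere the Coriolis force deflects motion to the left, so the geostrophic wind blows 90° to the left of the pressure-gradient force (low pressure on the right).
Rotating 135° by 90° counterclockwise gives 045° — the wind blows toward the northeast.

045°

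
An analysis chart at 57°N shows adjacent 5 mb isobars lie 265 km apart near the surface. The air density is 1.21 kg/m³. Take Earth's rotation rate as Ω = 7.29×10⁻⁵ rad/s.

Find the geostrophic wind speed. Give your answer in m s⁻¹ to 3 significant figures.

12.8 m s⁻¹

Coriolis parameter at 57°N:
f = 2Ω sin φ = 2 × 7.29×10⁻⁵ × sin 57° = 1.22×10⁻⁴ s⁻¹
Pressure gradient: |∂P/∂n| = 500 Pa / 265000 m = 1.89×10⁻³ Pa/m
Geostrophic balance (pressure-gradient force = Coriolis force):
V_g = (1/(fρ)) |∂P/∂n| = 1.89×10⁻³ / (1.22×10⁻⁴ × 1.21) = 12.8 m/s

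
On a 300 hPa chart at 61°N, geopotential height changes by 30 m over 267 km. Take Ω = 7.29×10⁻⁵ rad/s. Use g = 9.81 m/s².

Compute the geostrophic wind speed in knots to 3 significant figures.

Coriolis parameter at 61°N:
f = 2Ω sin φ = 2 × 7.29×10⁻⁵ × sin 61° = 1.28×10⁻⁴ s⁻¹
Height gradient: |∂Z/∂n| = 30 m / 267000 m = 1.12×10⁻⁴
On a pressure surface, geostrophic balance gives V_g = (g/f)|∂Z/∂n|:
V_g = 9.81 × 1.12×10⁻⁴ / 1.28×10⁻⁴ = 8.64 m/s
Converting: 8.64 m/s × 1.944 = 16.8 knots

16.8 knots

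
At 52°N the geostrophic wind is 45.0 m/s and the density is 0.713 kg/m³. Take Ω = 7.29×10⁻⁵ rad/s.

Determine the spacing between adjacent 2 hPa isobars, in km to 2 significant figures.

54 km

Coriolis parameter at 52°N:
f = 2Ω sin φ = 2 × 7.29×10⁻⁵ × sin 52° = 1.15×10⁻⁴ s⁻¹
Geostrophic balance rearranged: |∂P/∂n| = f ρ V_g
|∂P/∂n| = 1.15×10⁻⁴ × 0.713 × 45.0 = 3.69×10⁻³ Pa/m
Isobar spacing: Δn = ΔP/|∂P/∂n| = 200 Pa / 3.69×10⁻³ Pa/m = 54255 m ≈ 54 km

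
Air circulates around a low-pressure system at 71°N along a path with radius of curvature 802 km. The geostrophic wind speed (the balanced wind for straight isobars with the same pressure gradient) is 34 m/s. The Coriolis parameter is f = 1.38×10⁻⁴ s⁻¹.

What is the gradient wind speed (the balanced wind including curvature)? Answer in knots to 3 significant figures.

53.0 knots

Around a low, centrifugal force acts outward with Coriolis, so pressure-gradient force balances both:
(1/ρ)|∂P/∂n| = fV + V²/R  →  V² + fR·V − fR·V_g = 0
With fR = 1.38×10⁻⁴ × 802×10³ m = 111 m/s:
V = [−fR + √((fR)² + 4 fR V_g)]/2 = [−111 + √(111² + 4×111×34)]/2 = 27.3 m/s
Subgeostrophic (V < V_g = 34 m/s), as expected around a low.
Converting: 27.3 m/s × 1.944 = 53.0 knots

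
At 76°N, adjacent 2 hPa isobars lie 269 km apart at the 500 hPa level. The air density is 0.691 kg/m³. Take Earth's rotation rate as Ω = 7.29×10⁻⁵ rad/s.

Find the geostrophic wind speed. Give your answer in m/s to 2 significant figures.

Coriolis parameter at 76°N:
f = 2Ω sin φ = 2 × 7.29×10⁻⁵ × sin 76° = 1.41×10⁻⁴ s⁻¹
Pressure gradient: |∂P/∂n| = 200 Pa / 269000 m = 7.43×10⁻⁴ Pa/m
Geostrophic balance (pressure-gradient force = Coriolis force):
V_g = (1/(fρ)) |∂P/∂n| = 7.43×10⁻⁴ / (1.41×10⁻⁴ × 0.691) = 7.61 m/s

7.6 m/s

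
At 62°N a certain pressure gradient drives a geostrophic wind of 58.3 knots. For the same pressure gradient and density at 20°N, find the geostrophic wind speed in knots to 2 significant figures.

150 knots

With the same pressure gradient and density, V_g ∝ 1/f ∝ 1/sin φ.
V₂ = V₁ · sin φ₁ / sin φ₂ = 58.3 × sin 62° / sin 20°
V₂ = 58.3 × 0.8829/0.3420 = 150 knots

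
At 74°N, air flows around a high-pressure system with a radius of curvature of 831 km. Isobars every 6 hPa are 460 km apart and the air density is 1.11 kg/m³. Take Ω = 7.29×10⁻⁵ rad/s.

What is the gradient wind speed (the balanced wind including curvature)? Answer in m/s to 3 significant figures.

Coriolis parameter at 74°N:
f = 2Ω sin φ = 2 × 7.29×10⁻⁵ × sin 74° = 1.40×10⁻⁴ s⁻¹
Pressure gradient: |∂P/∂n| = 600 Pa / 460000 m = 1.30×10⁻³ Pa/m
Geostrophic speed: V_g = |∂P/∂n|/(fρ) = 1.30×10⁻³/(1.40×10⁻⁴ × 1.11) = 8.38 m/s
Around a high, pressure-gradient force acts outward with centrifugal, so Coriolis balances both:
fV = (1/ρ)|∂P/∂n| + V²/R  →  V² − fR·V + fR·V_g = 0
With fR = 1.40×10⁻⁴ × 831×10³ m = 116 m/s:
V = [fR − √((fR)² − 4 fR V_g)]/2 = [116 − √(116² − 4×116×8.38)]/2 = 9.09 m/s
Supergeostrophic (V > V_g = 8.38 m/s), as expected around a high.

9.09 m/s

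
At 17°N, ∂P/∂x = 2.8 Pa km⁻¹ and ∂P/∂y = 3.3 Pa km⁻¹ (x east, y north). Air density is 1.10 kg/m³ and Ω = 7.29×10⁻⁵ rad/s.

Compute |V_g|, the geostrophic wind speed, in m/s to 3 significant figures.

Coriolis parameter at 17°N:
f = 2Ω sin φ = 2 × 7.29×10⁻⁵ × sin 17° = 4.26×10⁻⁵ s⁻¹
Component geostrophic relations (x east, y north):
u_g = −(1/(fρ)) ∂P/∂y,  v_g = (1/(fρ)) ∂P/∂x
u_g = −(3.3×10⁻³)/(4.26×10⁻⁵ × 1.10) = −70.4 m/s;  v_g = (2.8×10⁻³)/(4.26×10⁻⁵ × 1.10) = 59.7 m/s
|V_g| = √(u_g² + v_g²) = 92.3 m/s

92.3 m/s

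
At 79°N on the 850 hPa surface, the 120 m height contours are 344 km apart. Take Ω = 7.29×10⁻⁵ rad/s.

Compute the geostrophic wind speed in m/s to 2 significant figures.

24 m/s

Coriolis parameter at 79°N:
f = 2Ω sin φ = 2 × 7.29×10⁻⁵ × sin 79° = 1.43×10⁻⁴ s⁻¹
Height gradient: |∂Z/∂n| = 120 m / 344000 m = 3.49×10⁻⁴
On a pressure surface, geostrophic balance gives V_g = (g/f)|∂Z/∂n|:
V_g = 9.81 × 3.49×10⁻⁴ / 1.43×10⁻⁴ = 23.9 m/s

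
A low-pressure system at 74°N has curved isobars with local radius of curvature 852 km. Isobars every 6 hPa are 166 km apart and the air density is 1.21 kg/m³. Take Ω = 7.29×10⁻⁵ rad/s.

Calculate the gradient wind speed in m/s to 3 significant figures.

Coriolis parameter at 74°N:
f = 2Ω sin φ = 2 × 7.29×10⁻⁵ × sin 74° = 1.40×10⁻⁴ s⁻¹
Pressure gradient: |∂P/∂n| = 600 Pa / 166000 m = 3.61×10⁻³ Pa/m
Geostrophic speed: V_g = |∂P/∂n|/(fρ) = 3.61×10⁻³/(1.40×10⁻⁴ × 1.21) = 21.3 m/s
Around a low, centrifugal force acts outward with Coriolis, so pressure-gradient force balances both:
(1/ρ)|∂P/∂n| = fV + V²/R  →  V² + fR·V − fR·V_g = 0
With fR = 1.40×10⁻⁴ × 852×10³ m = 119 m/s:
V = [−fR + √((fR)² + 4 fR V_g)]/2 = [−119 + √(119² + 4×119×21.3)]/2 = 18.5 m/s
Subgeostrophic (V < V_g = 21.3 m/s), as expected around a low.

18.5 m/s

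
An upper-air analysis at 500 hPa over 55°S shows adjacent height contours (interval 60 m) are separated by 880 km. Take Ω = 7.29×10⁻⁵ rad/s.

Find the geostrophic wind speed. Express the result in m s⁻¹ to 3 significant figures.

Coriolis parameter at 55°S:
f = 2Ω sin φ = 2 × 7.29×10⁻⁵ × sin 55° = 1.19×10⁻⁴ s⁻¹
Height gradient: |∂Z/∂n| = 60 m / 880000 m = 6.82×10⁻⁵
On a pressure surface, geostrophic balance gives V_g = (g/f)|∂Z/∂n|:
V_g = 9.81 × 6.82×10⁻⁵ / 1.19×10⁻⁴ = 5.60 m/s

5.60 m s⁻¹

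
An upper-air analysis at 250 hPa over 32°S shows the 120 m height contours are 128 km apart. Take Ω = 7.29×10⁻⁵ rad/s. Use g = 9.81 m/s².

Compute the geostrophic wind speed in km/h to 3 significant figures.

429 km/h

Coriolis parameter at 32°S:
f = 2Ω sin φ = 2 × 7.29×10⁻⁵ × sin 32° = 7.73×10⁻⁵ s⁻¹
Height gradient: |∂Z/∂n| = 120 m / 128000 m = 9.38×10⁻⁴
On a pressure surface, geostrophic balance gives V_g = (g/f)|∂Z/∂n|:
V_g = 9.81 × 9.38×10⁻⁴ / 7.73×10⁻⁵ = 119 m/s
Converting: 119 m/s × 3.6 = 429 km/h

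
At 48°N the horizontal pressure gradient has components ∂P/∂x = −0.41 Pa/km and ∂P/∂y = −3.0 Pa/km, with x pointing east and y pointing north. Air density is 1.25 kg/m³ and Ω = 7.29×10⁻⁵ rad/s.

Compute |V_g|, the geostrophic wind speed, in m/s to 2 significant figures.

Coriolis parameter at 48°N:
f = 2Ω sin φ = 2 × 7.29×10⁻⁵ × sin 48° = 1.08×10⁻⁴ s⁻¹
Component geostrophic relations (x east, y north):
u_g = −(1/(fρ)) ∂P/∂y,  v_g = (1/(fρ)) ∂P/∂x
u_g = −(−3.0×10⁻³)/(1.08×10⁻⁴ × 1.25) = 22.2 m/s;  v_g = (−0.41×10⁻³)/(1.08×10⁻⁴ × 1.25) = −3.03 m/s
|V_g| = √(u_g² + v_g²) = 22.4 m/s

22 m/s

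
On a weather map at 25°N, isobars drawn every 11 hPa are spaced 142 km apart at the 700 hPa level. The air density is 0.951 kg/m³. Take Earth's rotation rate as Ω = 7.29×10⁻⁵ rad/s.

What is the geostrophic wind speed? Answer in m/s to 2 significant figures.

Coriolis parameter at 25°N:
f = 2Ω sin φ = 2 × 7.29×10⁻⁵ × sin 25° = 6.16×10⁻⁵ s⁻¹
Pressure gradient: |∂P/∂n| = 1100 Pa / 142000 m = 7.75×10⁻³ Pa/m
Geostrophic balance (pressure-gradient force = Coriolis force):
V_g = (1/(fρ)) |∂P/∂n| = 7.75×10⁻³ / (6.16×10⁻⁵ × 0.951) = 132 m/s

130 m/s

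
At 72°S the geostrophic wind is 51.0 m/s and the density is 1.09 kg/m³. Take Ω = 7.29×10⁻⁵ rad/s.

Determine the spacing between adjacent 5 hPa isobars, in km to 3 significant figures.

64.9 km

Coriolis parameter at 72°S:
f = 2Ω sin φ = 2 × 7.29×10⁻⁵ × sin 72° = 1.39×10⁻⁴ s⁻¹
Geostrophic balance rearranged: |∂P/∂n| = f ρ V_g
|∂P/∂n| = 1.39×10⁻⁴ × 1.09 × 51.0 = 7.71×10⁻³ Pa/m
Isobar spacing: Δn = ΔP/|∂P/∂n| = 500 Pa / 7.71×10⁻³ Pa/m = 64865 m ≈ 64.9 km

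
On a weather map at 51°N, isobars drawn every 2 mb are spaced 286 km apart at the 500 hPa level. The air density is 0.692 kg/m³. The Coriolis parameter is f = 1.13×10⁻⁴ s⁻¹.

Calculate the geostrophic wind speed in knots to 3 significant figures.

17.4 knots

Pressure gradient: |∂P/∂n| = 200 Pa / 286000 m = 6.99×10⁻⁴ Pa/m
Geostrophic balance (pressure-gradient force = Coriolis force):
V_g = (1/(fρ)) |∂P/∂n| = 6.99×10⁻⁴ / (1.13×10⁻⁴ × 0.692) = 8.94 m/s
Converting: 8.94 m/s × 1.944 = 17.4 knots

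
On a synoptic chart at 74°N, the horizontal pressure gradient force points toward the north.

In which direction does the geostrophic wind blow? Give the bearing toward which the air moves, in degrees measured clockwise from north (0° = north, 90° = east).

The pressure-gradient force points toward the north (bearing 000°).
Geostrophic balance: in the Northern Hemisphere the Coriolis force deflects motion to the right, so the geostrophic wind blows 90° to the right of the pressure-gradient force (low pressure on the left).
Rotating 000° by 90° clockwise gives 090° — the wind blows toward the east.

090°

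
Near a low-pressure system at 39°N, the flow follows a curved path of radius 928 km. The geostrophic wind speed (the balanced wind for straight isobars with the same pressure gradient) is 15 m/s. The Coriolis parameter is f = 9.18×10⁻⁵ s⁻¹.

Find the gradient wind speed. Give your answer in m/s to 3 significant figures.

13.0 m/s

Around a low, centrifugal force acts outward with Coriolis, so pressure-gradient force balances both:
(1/ρ)|∂P/∂n| = fV + V²/R  →  V² + fR·V − fR·V_g = 0
With fR = 9.18×10⁻⁵ × 928×10³ m = 85.2 m/s:
V = [−fR + √((fR)² + 4 fR V_g)]/2 = [−85.2 + √(85.2² + 4×85.2×15)]/2 = 13 m/s
Subgeostrophic (V < V_g = 15 m/s), as expected around a low.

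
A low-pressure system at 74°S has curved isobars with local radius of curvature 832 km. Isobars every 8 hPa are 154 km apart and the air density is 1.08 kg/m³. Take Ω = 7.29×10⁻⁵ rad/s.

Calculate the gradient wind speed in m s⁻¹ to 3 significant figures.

Coriolis parameter at 74°S:
f = 2Ω sin φ = 2 × 7.29×10⁻⁵ × sin 74° = 1.40×10⁻⁴ s⁻¹
Pressure gradient: |∂P/∂n| = 800 Pa / 154000 m = 5.19×10⁻³ Pa/m
Geostrophic speed: V_g = |∂P/∂n|/(fρ) = 5.19×10⁻³/(1.40×10⁻⁴ × 1.08) = 34.3 m/s
Around a low, centrifugal force acts outward with Coriolis, so pressure-gradient force balances both:
(1/ρ)|∂P/∂n| = fV + V²/R  →  V² + fR·V − fR·V_g = 0
With fR = 1.40×10⁻⁴ × 832×10³ m = 117 m/s:
V = [−fR + √((fR)² + 4 fR V_g)]/2 = [−117 + √(117² + 4×117×34.3)]/2 = 27.7 m/s
Subgeostrophic (V < V_g = 34.3 m/s), as expected around a low.

27.7 m s⁻¹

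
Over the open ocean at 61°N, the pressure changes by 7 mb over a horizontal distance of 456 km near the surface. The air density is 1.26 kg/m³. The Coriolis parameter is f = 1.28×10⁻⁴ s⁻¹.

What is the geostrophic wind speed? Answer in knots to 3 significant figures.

18.5 knots

Pressure gradient: |∂P/∂n| = 700 Pa / 456000 m = 1.54×10⁻³ Pa/m
Geostrophic balance (pressure-gradient force = Coriolis force):
V_g = (1/(fρ)) |∂P/∂n| = 1.54×10⁻³ / (1.28×10⁻⁴ × 1.26) = 9.52 m/s
Converting: 9.52 m/s × 1.944 = 18.5 knots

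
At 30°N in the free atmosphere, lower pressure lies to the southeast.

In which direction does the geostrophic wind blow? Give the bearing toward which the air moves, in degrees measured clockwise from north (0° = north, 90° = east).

The pressure-gradient force points toward the southeast (bearing 135°).
Geostrophic balance: in the Northern Hemisphere the Coriolis force deflects motion to the right, so the geostrophic wind blows 90° to the right of the pressure-gradient force (low pressure on the left).
Rotating 135° by 90° clockwise gives 225° — the wind blows toward the southwest.

225°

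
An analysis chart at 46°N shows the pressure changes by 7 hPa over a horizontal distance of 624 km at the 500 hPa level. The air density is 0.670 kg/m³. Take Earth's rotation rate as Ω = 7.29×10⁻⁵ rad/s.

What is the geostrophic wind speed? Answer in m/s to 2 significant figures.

16 m/s

Coriolis parameter at 46°N:
f = 2Ω sin φ = 2 × 7.29×10⁻⁵ × sin 46° = 1.05×10⁻⁴ s⁻¹
Pressure gradient: |∂P/∂n| = 700 Pa / 624000 m = 1.12×10⁻³ Pa/m
Geostrophic balance (pressure-gradient force = Coriolis force):
V_g = (1/(fρ)) |∂P/∂n| = 1.12×10⁻³ / (1.05×10⁻⁴ × 0.670) = 16.0 m/s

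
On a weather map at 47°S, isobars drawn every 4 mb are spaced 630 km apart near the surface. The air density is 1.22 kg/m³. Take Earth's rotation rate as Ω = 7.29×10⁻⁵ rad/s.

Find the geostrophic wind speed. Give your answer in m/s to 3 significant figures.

4.88 m/s

Coriolis parameter at 47°S:
f = 2Ω sin φ = 2 × 7.29×10⁻⁵ × sin 47° = 1.07×10⁻⁴ s⁻¹
Pressure gradient: |∂P/∂n| = 400 Pa / 630000 m = 6.35×10⁻⁴ Pa/m
Geostrophic balance (pressure-gradient force = Coriolis force):
V_g = (1/(fρ)) |∂P/∂n| = 6.35×10⁻⁴ / (1.07×10⁻⁴ × 1.22) = 4.88 m/s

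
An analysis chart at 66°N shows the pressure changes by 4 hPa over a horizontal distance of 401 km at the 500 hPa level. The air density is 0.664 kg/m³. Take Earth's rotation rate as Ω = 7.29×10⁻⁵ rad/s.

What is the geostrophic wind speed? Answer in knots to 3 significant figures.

Coriolis parameter at 66°N:
f = 2Ω sin φ = 2 × 7.29×10⁻⁵ × sin 66° = 1.33×10⁻⁴ s⁻¹
Pressure gradient: |∂P/∂n| = 400 Pa / 401000 m = 9.98×10⁻⁴ Pa/m
Geostrophic balance (pressure-gradient force = Coriolis force):
V_g = (1/(fρ)) |∂P/∂n| = 9.98×10⁻⁴ / (1.33×10⁻⁴ × 0.664) = 11.3 m/s
Converting: 11.3 m/s × 1.944 = 21.9 knots

21.9 knots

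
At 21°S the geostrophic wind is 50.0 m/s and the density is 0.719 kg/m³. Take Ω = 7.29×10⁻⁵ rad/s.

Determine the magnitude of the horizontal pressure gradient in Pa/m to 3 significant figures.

1.88×10⁻³ Pa/m

Coriolis parameter at 21°S:
f = 2Ω sin φ = 2 × 7.29×10⁻⁵ × sin 21° = 5.23×10⁻⁵ s⁻¹
Geostrophic balance rearranged: |∂P/∂n| = f ρ V_g
|∂P/∂n| = 5.23×10⁻⁵ × 0.719 × 50.0 = 1.88×10⁻³ Pa/m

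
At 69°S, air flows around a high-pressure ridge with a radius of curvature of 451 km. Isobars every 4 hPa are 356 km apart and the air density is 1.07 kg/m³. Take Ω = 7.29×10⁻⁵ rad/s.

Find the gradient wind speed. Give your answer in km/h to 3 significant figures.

Coriolis parameter at 69°S:
f = 2Ω sin φ = 2 × 7.29×10⁻⁵ × sin 69° = 1.36×10⁻⁴ s⁻¹
Pressure gradient: |∂P/∂n| = 400 Pa / 356000 m = 1.12×10⁻³ Pa/m
Geostrophic speed: V_g = |∂P/∂n|/(fρ) = 1.12×10⁻³/(1.36×10⁻⁴ × 1.07) = 7.71 m/s
Around a high, pressure-gradient force acts outward with centrifugal, so Coriolis balances both:
fV = (1/ρ)|∂P/∂n| + V²/R  →  V² − fR·V + fR·V_g = 0
With fR = 1.36×10⁻⁴ × 451×10³ m = 61.4 m/s:
V = [fR − √((fR)² − 4 fR V_g)]/2 = [61.4 − √(61.4² − 4×61.4×7.71)]/2 = 9.05 m/s
Supergeostrophic (V > V_g = 7.71 m/s), as expected around a high.
Converting: 9.05 m/s × 3.6 = 32.6 km/h

32.6 km/h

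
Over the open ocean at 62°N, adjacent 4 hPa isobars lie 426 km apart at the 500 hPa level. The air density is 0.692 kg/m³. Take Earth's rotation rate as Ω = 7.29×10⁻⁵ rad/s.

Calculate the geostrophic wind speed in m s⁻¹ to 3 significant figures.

Coriolis parameter at 62°N:
f = 2Ω sin φ = 2 × 7.29×10⁻⁵ × sin 62° = 1.29×10⁻⁴ s⁻¹
Pressure gradient: |∂P/∂n| = 400 Pa / 426000 m = 9.39×10⁻⁴ Pa/m
Geostrophic balance (pressure-gradient force = Coriolis force):
V_g = (1/(fρ)) |∂P/∂n| = 9.39×10⁻⁴ / (1.29×10⁻⁴ × 0.692) = 10.5 m/s

10.5 m s⁻¹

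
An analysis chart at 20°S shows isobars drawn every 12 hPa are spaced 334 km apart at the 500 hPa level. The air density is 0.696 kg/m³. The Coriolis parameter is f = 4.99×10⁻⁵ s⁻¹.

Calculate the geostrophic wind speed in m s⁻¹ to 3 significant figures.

Pressure gradient: |∂P/∂n| = 1200 Pa / 334000 m = 3.59×10⁻³ Pa/m
Geostrophic balance (pressure-gradient force = Coriolis force):
V_g = (1/(fρ)) |∂P/∂n| = 3.59×10⁻³ / (4.99×10⁻⁵ × 0.696) = 103 m/s

103 m s⁻¹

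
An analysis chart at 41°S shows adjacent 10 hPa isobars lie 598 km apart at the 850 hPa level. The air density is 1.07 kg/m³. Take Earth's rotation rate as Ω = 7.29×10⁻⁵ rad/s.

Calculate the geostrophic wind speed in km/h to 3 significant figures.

58.8 km/h

Coriolis parameter at 41°S:
f = 2Ω sin φ = 2 × 7.29×10⁻⁵ × sin 41° = 9.57×10⁻⁵ s⁻¹
Pressure gradient: |∂P/∂n| = 1000 Pa / 598000 m = 1.67×10⁻³ Pa/m
Geostrophic balance (pressure-gradient force = Coriolis force):
V_g = (1/(fρ)) |∂P/∂n| = 1.67×10⁻³ / (9.57×10⁻⁵ × 1.07) = 16.3 m/s
Converting: 16.3 m/s × 3.6 = 58.8 km/h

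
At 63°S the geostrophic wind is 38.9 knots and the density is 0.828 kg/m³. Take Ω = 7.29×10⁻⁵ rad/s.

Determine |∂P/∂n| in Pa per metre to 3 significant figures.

2.15×10⁻³ Pa/m

Coriolis parameter at 63°S:
f = 2Ω sin φ = 2 × 7.29×10⁻⁵ × sin 63° = 1.30×10⁻⁴ s⁻¹
Wind speed in SI: 38.9 knots = 20.0 m/s
Geostrophic balance rearranged: |∂P/∂n| = f ρ V_g
|∂P/∂n| = 1.30×10⁻⁴ × 0.828 × 20.0 = 2.15×10⁻³ Pa/m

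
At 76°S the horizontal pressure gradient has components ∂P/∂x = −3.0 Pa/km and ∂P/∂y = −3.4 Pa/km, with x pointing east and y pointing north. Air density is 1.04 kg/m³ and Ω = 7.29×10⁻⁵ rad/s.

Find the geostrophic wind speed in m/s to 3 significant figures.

30.8 m/s

Coriolis parameter at 76°S:
f = 2Ω sin φ = 2 × 7.29×10⁻⁵ × sin 76° = 1.41×10⁻⁴ s⁻¹
In the Southern Hemisphere f is negative: f = −1.41×10⁻⁴ s⁻¹.
Component geostrophic relations (x east, y north):
u_g = −(1/(fρ)) ∂P/∂y,  v_g = (1/(fρ)) ∂P/∂x
u_g = −(−3.4×10⁻³)/(−1.41×10⁻⁴ × 1.04) = −23.1 m/s;  v_g = (−3.0×10⁻³)/(−1.41×10⁻⁴ × 1.04) = 20.4 m/s
|V_g| = √(u_g² + v_g²) = 30.8 m/s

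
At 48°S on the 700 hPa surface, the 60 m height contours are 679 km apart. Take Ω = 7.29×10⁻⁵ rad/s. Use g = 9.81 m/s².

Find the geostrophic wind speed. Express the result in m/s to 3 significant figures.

8.00 m/s

Coriolis parameter at 48°S:
f = 2Ω sin φ = 2 × 7.29×10⁻⁵ × sin 48° = 1.08×10⁻⁴ s⁻¹
Height gradient: |∂Z/∂n| = 60 m / 679000 m = 8.84×10⁻⁵
On a pressure surface, geostrophic balance gives V_g = (g/f)|∂Z/∂n|:
V_g = 9.81 × 8.84×10⁻⁵ / 1.08×10⁻⁴ = 8.00 m/s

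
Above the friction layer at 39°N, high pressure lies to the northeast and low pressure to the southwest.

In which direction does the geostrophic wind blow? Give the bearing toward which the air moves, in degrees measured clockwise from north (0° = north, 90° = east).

315°

The pressure-gradient force points toward the southwest (bearing 225°).
Geostrophic balance: in the Northern Hemisphere the Coriolis force deflects motion to the right, so the geostrophic wind blows 90° to the right of the pressure-gradient force (low pressure on the left).
Rotating 225° by 90° clockwise gives 315° — the wind blows toward the northwest.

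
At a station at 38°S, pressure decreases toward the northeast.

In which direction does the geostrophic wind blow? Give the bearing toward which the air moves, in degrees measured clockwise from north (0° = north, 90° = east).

315°

The pressure-gradient force points toward the northeast (bearing 045°).
Geostrophic balance: in the Southern Hemisphere the Coriolis force deflects motion to the left, so the geostrophic wind blows 90° to the left of the pressure-gradient force (low pressure on the right).
Rotating 045° by 90° counterclockwise gives 315° — the wind blows toward the northwest.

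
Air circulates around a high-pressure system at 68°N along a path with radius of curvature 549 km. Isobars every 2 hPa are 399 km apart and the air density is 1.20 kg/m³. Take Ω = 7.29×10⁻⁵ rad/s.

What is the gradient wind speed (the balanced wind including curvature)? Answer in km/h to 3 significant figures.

Coriolis parameter at 68°N:
f = 2Ω sin φ = 2 × 7.29×10⁻⁵ × sin 68° = 1.35×10⁻⁴ s⁻¹
Pressure gradient: |∂P/∂n| = 200 Pa / 399000 m = 5.01×10⁻⁴ Pa/m
Geostrophic speed: V_g = |∂P/∂n|/(fρ) = 5.01×10⁻⁴/(1.35×10⁻⁴ × 1.20) = 3.09 m/s
Around a high, pressure-gradient force acts outward with centrifugal, so Coriolis balances both:
fV = (1/ρ)|∂P/∂n| + V²/R  →  V² − fR·V + fR·V_g = 0
With fR = 1.35×10⁻⁴ × 549×10³ m = 74.2 m/s:
V = [fR − √((fR)² − 4 fR V_g)]/2 = [74.2 − √(74.2² − 4×74.2×3.09)]/2 = 3.23 m/s
Supergeostrophic (V > V_g = 3.09 m/s), as expected around a high.
Converting: 3.23 m/s × 3.6 = 11.6 km/h

11.6 km/h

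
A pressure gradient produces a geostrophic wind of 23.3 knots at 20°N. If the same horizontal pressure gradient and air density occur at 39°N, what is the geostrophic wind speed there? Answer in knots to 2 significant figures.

13 knots

With the same pressure gradient and density, V_g ∝ 1/f ∝ 1/sin φ.
V₂ = V₁ · sin φ₁ / sin φ₂ = 23.3 × sin 20° / sin 39°
V₂ = 23.3 × 0.3420/0.6293 = 13 knots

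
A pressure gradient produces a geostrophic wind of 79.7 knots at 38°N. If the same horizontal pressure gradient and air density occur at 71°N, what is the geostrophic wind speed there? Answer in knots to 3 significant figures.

51.9 knots

With the same pressure gradient and density, V_g ∝ 1/f ∝ 1/sin φ.
V₂ = V₁ · sin φ₁ / sin φ₂ = 79.7 × sin 38° / sin 71°
V₂ = 79.7 × 0.6157/0.9455 = 51.9 knots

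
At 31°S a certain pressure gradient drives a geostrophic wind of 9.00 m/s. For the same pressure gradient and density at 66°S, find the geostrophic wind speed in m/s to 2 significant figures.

5.1 m/s

With the same pressure gradient and density, V_g ∝ 1/f ∝ 1/sin φ.
V₂ = V₁ · sin φ₁ / sin φ₂ = 9.00 × sin 31° / sin 66°
V₂ = 9.00 × 0.5150/0.9135 = 5.1 m/s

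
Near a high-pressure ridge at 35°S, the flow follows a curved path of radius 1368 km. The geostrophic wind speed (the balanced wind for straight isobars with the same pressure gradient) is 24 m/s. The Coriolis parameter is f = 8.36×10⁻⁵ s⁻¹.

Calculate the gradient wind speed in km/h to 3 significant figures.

Around a high, pressure-gradient force acts outward with centrifugal, so Coriolis balances both:
fV = (1/ρ)|∂P/∂n| + V²/R  →  V² − fR·V + fR·V_g = 0
With fR = 8.36×10⁻⁵ × 1368×10³ m = 114 m/s:
V = [fR − √((fR)² − 4 fR V_g)]/2 = [114 − √(114² − 4×114×24)]/2 = 34.3 m/s
Supergeostrophic (V > V_g = 24 m/s), as expected around a high.
Converting: 34.3 m/s × 3.6 = 123 km/h

123 km/h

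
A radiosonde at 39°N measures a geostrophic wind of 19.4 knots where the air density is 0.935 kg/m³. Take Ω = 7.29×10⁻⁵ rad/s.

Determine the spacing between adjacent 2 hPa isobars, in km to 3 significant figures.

234 km

Coriolis parameter at 39°N:
f = 2Ω sin φ = 2 × 7.29×10⁻⁵ × sin 39° = 9.18×10⁻⁵ s⁻¹
Wind speed in SI: 19.4 knots = 9.98 m/s
Geostrophic balance rearranged: |∂P/∂n| = f ρ V_g
|∂P/∂n| = 9.18×10⁻⁵ × 0.935 × 9.98 = 8.56×10⁻⁴ Pa/m
Isobar spacing: Δn = ΔP/|∂P/∂n| = 200 Pa / 8.56×10⁻⁴ Pa/m = 233587 m ≈ 234 km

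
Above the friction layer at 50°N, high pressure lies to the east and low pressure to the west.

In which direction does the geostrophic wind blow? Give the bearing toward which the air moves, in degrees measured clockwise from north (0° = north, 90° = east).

The pressure-gradient force points toward the west (bearing 270°).
Geostrophic balance: in the Northern Hemisphere the Coriolis force deflects motion to the right, so the geostrophic wind blows 90° to the right of the pressure-gradient force (low pressure on the left).
Rotating 270° by 90° clockwise gives 000° — the wind blows toward the north.

000°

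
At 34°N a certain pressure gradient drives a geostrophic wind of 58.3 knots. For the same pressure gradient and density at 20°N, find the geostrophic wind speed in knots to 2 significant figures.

95 knots

With the same pressure gradient and density, V_g ∝ 1/f ∝ 1/sin φ.
V₂ = V₁ · sin φ₁ / sin φ₂ = 58.3 × sin 34° / sin 20°
V₂ = 58.3 × 0.5592/0.3420 = 95 knots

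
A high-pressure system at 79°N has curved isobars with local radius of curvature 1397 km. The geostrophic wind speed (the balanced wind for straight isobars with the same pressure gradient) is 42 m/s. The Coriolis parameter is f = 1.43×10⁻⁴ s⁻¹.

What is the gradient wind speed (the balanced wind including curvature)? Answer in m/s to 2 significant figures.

60 m/s

Around a high, pressure-gradient force acts outward with centrifugal, so Coriolis balances both:
fV = (1/ρ)|∂P/∂n| + V²/R  →  V² − fR·V + fR·V_g = 0
With fR = 1.43×10⁻⁴ × 1397×10³ m = 200 m/s:
V = [fR − √((fR)² − 4 fR V_g)]/2 = [200 − √(200² − 4×200×42)]/2 = 60.1 m/s
Supergeostrophic (V > V_g = 42 m/s), as expected around a high.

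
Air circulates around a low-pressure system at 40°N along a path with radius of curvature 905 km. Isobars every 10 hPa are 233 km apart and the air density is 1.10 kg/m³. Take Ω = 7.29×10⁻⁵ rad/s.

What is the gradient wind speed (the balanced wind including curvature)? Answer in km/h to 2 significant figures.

Coriolis parameter at 40°N:
f = 2Ω sin φ = 2 × 7.29×10⁻⁵ × sin 40° = 9.37×10⁻⁵ s⁻¹
Pressure gradient: |∂P/∂n| = 1000 Pa / 233000 m = 4.29×10⁻³ Pa/m
Geostrophic speed: V_g = |∂P/∂n|/(fρ) = 4.29×10⁻³/(9.37×10⁻⁵ × 1.10) = 41.6 m/s
Around a low, centrifugal force acts outward with Coriolis, so pressure-gradient force balances both:
(1/ρ)|∂P/∂n| = fV + V²/R  →  V² + fR·V − fR·V_g = 0
With fR = 9.37×10⁻⁵ × 905×10³ m = 84.8 m/s:
V = [−fR + √((fR)² + 4 fR V_g)]/2 = [−84.8 + √(84.8² + 4×84.8×41.6)]/2 = 30.6 m/s
Subgeostrophic (V < V_g = 41.6 m/s), as expected around a low.
Converting: 30.6 m/s × 3.6 = 110 km/h

110 km/h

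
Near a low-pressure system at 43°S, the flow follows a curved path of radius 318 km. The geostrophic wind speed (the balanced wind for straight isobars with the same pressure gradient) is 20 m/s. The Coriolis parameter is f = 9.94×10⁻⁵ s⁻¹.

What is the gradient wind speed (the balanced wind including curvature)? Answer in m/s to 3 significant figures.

13.9 m/s

Around a low, centrifugal force acts outward with Coriolis, so pressure-gradient force balances both:
(1/ρ)|∂P/∂n| = fV + V²/R  →  V² + fR·V − fR·V_g = 0
With fR = 9.94×10⁻⁵ × 318×10³ m = 31.6 m/s:
V = [−fR + √((fR)² + 4 fR V_g)]/2 = [−31.6 + √(31.6² + 4×31.6×20)]/2 = 13.9 m/s
Subgeostrophic (V < V_g = 20 m/s), as expected around a low.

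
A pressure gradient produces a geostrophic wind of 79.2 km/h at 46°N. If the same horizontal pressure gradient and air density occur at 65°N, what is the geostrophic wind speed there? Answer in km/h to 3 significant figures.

With the same pressure gradient and density, V_g ∝ 1/f ∝ 1/sin φ.
V₂ = V₁ · sin φ₁ / sin φ₂ = 79.2 × sin 46° / sin 65°
V₂ = 79.2 × 0.7193/0.9063 = 62.9 km/h

62.9 km/h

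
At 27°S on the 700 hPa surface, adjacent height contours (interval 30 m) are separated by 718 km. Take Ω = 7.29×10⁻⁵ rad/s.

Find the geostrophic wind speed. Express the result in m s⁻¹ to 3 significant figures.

6.19 m s⁻¹

Coriolis parameter at 27°S:
f = 2Ω sin φ = 2 × 7.29×10⁻⁵ × sin 27° = 6.62×10⁻⁵ s⁻¹
Height gradient: |∂Z/∂n| = 30 m / 718000 m = 4.18×10⁻⁵
On a pressure surface, geostrophic balance gives V_g = (g/f)|∂Z/∂n|:
V_g = 9.81 × 4.18×10⁻⁵ / 6.62×10⁻⁵ = 6.19 m/s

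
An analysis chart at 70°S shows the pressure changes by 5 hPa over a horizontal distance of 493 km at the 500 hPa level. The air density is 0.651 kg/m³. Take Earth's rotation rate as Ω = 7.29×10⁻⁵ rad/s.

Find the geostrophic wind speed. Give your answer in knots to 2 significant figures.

Coriolis parameter at 70°S:
f = 2Ω sin φ = 2 × 7.29×10⁻⁵ × sin 70° = 1.37×10⁻⁴ s⁻¹
Pressure gradient: |∂P/∂n| = 500 Pa / 493000 m = 1.01×10⁻³ Pa/m
Geostrophic balance (pressure-gradient force = Coriolis force):
V_g = (1/(fρ)) |∂P/∂n| = 1.01×10⁻³ / (1.37×10⁻⁴ × 0.651) = 11.4 m/s
Converting: 11.4 m/s × 1.944 = 22 knots

22 knots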